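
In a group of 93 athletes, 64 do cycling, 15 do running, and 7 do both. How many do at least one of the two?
|A∪B| = |A| + |B| - |A∩B| = 64 + 15 - 7 = 72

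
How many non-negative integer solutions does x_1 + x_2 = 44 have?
C(44+2-1, 2-1) = C(45, 1) = 45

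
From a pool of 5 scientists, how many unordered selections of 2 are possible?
C(5,2) = 5!/(2!×3!) = 10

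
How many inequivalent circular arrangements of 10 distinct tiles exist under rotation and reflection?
(10-1)!/2 = 362880/2 = 181440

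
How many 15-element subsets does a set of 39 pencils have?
C(39,15) = 39!/(15!×24!) = 25140840660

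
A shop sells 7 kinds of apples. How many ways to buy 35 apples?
C(35+7-1, 7-1) = C(41, 6) = 4496388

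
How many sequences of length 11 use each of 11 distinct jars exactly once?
11! = 39916800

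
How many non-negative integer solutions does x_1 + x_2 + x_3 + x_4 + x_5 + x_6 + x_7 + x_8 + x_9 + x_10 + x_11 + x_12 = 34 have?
C(34+12-1, 12-1) = C(45, 11) = 10150595910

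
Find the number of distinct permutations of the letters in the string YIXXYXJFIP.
10! / (2! × 1! × 1! × 1! × 3! × 2!) = 151200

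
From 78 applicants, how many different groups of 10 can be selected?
C(78,10) = 78!/(10!×68!) = 1258315963905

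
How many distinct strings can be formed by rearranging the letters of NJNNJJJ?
7! / (4! × 3!) = 35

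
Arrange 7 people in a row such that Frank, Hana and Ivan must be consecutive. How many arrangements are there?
Treat the 3 as one block: (7-3+1)! × 3! = 120 × 6 = 720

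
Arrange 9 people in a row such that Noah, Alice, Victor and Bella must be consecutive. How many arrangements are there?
Treat the 4 as one block: (9-4+1)! × 4! = 720 × 24 = 17280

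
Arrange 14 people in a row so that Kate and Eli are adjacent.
Treat as block: (14-1)! × 2! = 6227020800 × 2 = 12454041600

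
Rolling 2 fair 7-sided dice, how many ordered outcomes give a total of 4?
Coefficient of x^4 in (x + x² + ... + x^7)^2. By inclusion-exclusion on dice exceeding 7: Σ_j (-1)^j C(2,j)·C(4-1-7j, 1) = C(2,0)·C(3,1) = 1·3 = 3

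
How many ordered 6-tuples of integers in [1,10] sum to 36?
Coefficient of x^36 in (x + x² + ... + x^10)^6. By inclusion-exclusion on dice exceeding 10: Σ_j (-1)^j C(6,j)·C(36-1-10j, 5) = C(6,0)·C(35,5) - C(6,1)·C(25,5) + C(6,2)·C(15,5) - C(6,3)·C(5,5) = 1·324632 - 6·53130 + 15·3003 - 20·1 = 50877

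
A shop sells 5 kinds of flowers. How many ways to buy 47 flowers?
C(47+5-1, 5-1) = C(51, 4) = 249900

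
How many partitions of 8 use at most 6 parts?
By conjugation, equals partitions of 8 into parts ≤ 6. Let r_j(i) = number of partitions of i into parts ≤ j, for i = 0..8. r_1(i) = 1 for all i; r_j(i) = r_{j-1}(i) + r_j(i-j). Rows j = 2..6: ≤2: 1 1 2 2 3 3 4 4 5; ≤3: 1 1 2 3 4 5 7 8 10; ≤4: 1 1 2 3 5 6 9 11 15; ≤5: 1 1 2 3 5 7 10 13 18; ≤6: 1 1 2 3 5 7 11 14 20. r_6(8) = 20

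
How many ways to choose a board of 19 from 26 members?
C(26,19) = 26!/(19!×7!) = 657800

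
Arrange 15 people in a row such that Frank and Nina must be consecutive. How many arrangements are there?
Treat the 2 as one block: (15-2+1)! × 2! = 87178291200 × 2 = 174356582400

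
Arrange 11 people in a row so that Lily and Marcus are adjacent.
Treat as block: (11-1)! × 2! = 3628800 × 2 = 7257600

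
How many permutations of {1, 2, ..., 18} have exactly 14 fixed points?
Choose the 14 fixed points C(18,14) = 3060, derange the rest: !4 = Σ_{j=0}^{4} (-1)^j·4!/j! = 24 - 24 + 12 - 4 + 1 = 9. Product = 3060 × 9 = 27540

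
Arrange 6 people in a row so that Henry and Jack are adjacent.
Treat as block: (6-1)! × 2! = 120 × 2 = 240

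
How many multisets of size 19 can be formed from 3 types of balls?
C(19+3-1, 3-1) = C(21, 2) = 210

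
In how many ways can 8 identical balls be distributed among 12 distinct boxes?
C(8+12-1, 12-1) = C(19, 11) = 75582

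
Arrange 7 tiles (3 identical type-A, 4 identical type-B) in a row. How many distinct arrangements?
7! / (3! × 4!) = 35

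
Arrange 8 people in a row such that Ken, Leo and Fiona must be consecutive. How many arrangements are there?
Treat the 3 as one block: (8-3+1)! × 3! = 720 × 6 = 4320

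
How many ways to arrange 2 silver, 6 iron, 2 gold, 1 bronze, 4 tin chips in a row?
15! / (2! × 6! × 2! × 1! × 4!) = 18918900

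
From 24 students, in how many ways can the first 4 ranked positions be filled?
P(24,4) = 24!/(24-4)! = 255024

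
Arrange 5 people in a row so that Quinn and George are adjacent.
Treat as block: (5-1)! × 2! = 24 × 2 = 48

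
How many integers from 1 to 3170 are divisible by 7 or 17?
⌊3170/7⌋ + ⌊3170/17⌋ - ⌊3170/119⌋ = 452 + 186 - 26 = 612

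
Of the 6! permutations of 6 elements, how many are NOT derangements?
Complement of the derangements. !6 = Σ_{j=0}^{6} (-1)^j·6!/j! = 720 - 720 + 360 - 120 + 30 - 6 + 1 = 265. 6! - !6 = 720 - 265 = 455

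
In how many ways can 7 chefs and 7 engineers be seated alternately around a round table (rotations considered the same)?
Fix one of the chefs: (7-1)! ways for the remaining chefs, × 7! ways for the engineers = 720 × 5040 = 3628800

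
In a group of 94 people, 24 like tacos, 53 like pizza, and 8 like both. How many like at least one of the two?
|A∪B| = |A| + |B| - |A∩B| = 24 + 53 - 8 = 69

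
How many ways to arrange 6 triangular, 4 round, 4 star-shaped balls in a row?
14! / (6! × 4! × 4!) = 210210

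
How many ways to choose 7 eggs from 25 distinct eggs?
C(25,7) = 25!/(7!×18!) = 480700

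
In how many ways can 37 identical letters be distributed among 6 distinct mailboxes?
C(37+6-1, 6-1) = C(42, 5) = 850668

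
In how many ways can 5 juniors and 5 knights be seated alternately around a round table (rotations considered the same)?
Fix one of the juniors: (5-1)! ways for the remaining juniors, × 5! ways for the knights = 24 × 120 = 2880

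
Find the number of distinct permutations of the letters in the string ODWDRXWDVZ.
10! / (1! × 1! × 1! × 2! × 1! × 1! × 3!) = 302400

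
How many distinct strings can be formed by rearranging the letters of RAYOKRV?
7! / (1! × 1! × 1! × 1! × 1! × 2!) = 2520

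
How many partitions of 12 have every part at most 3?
Let r_j(i) = number of partitions of i into parts ≤ j, for i = 0..12. r_1(i) = 1 for all i; r_j(i) = r_{j-1}(i) + r_j(i-j). Rows j = 2..3: ≤2: 1 1 2 2 3 3 4 4 5 5 6 6 7; ≤3: 1 1 2 3 4 5 7 8 10 12 14 16 19. r_3(12) = 19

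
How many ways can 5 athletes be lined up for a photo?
5! = 120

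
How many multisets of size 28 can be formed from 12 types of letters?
C(28+12-1, 12-1) = C(39, 11) = 1676056044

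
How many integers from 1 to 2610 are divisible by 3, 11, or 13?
⌊2610/3⌋+⌊2610/11⌋+⌊2610/13⌋ - ⌊2610/33⌋-⌊2610/39⌋-⌊2610/143⌋ + ⌊2610/429⌋ = 870+237+200 - 79-66-18 + 6 = 1150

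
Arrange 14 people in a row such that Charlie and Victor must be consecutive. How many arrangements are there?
Treat the 2 as one block: (14-2+1)! × 2! = 6227020800 × 2 = 12454041600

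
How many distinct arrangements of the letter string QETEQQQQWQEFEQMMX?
17! / (1! × 1! × 7! × 1! × 4! × 2! × 1!) = 1470268800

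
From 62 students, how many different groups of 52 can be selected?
C(62,52) = 62!/(52!×10!) = 107518933731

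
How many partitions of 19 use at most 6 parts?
By conjugation, equals partitions of 19 into parts ≤ 6. Let r_j(i) = number of partitions of i into parts ≤ j, for i = 0..19. r_1(i) = 1 for all i; r_j(i) = r_{j-1}(i) + r_j(i-j). Rows j = 2..6: ≤2: 1 1 2 2 3 3 4 4 5 5 6 6 7 7 8 8 9 9 10 10; ≤3: 1 1 2 3 4 5 7 8 10 12 14 16 19 21 24 27 30 33 37 40; ≤4: 1 1 2 3 5 6 9 11 15 18 23 27 34 39 47 54 64 72 84 94; ≤5: 1 1 2 3 5 7 10 13 18 23 30 37 47 57 70 84 101 119 141 164; ≤6: 1 1 2 3 5 7 11 14 20 26 35 44 58 71 90 110 136 163 199 235. r_6(19) = 235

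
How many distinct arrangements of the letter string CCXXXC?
6! / (3! × 3!) = 20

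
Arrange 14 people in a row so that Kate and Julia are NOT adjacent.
Total - adjacent = 14! - (14-1)!×2 = 87178291200 - 12454041600 = 74724249600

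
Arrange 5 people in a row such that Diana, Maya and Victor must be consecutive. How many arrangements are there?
Treat the 3 as one block: (5-3+1)! × 3! = 6 × 6 = 36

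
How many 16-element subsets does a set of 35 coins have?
C(35,16) = 35!/(16!×19!) = 4059928950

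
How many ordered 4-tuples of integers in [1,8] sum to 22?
Coefficient of x^22 in (x + x² + ... + x^8)^4. By inclusion-exclusion on dice exceeding 8: Σ_j (-1)^j C(4,j)·C(22-1-8j, 3) = C(4,0)·C(21,3) - C(4,1)·C(13,3) + C(4,2)·C(5,3) = 1·1330 - 4·286 + 6·10 = 246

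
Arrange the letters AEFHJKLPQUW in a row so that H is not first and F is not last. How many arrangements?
By inclusion-exclusion: 11! - 2×(11-1)! + (11-2)! = 39916800 - 7257600 + 362880 = 33022080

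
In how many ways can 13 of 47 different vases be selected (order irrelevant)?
C(47,13) = 47!/(13!×34!) = 140676848445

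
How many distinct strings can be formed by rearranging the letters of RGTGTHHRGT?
10! / (2! × 2! × 3! × 3!) = 25200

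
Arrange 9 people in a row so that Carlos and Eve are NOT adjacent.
Total - adjacent = 9! - (9-1)!×2 = 362880 - 80640 = 282240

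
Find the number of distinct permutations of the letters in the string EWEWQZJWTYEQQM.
14! / (1! × 1! × 1! × 1! × 1! × 3! × 3! × 3!) = 403603200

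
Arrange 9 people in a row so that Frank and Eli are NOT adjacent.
Total - adjacent = 9! - (9-1)!×2 = 362880 - 80640 = 282240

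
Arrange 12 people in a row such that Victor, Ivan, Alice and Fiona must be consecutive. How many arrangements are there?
Treat the 4 as one block: (12-4+1)! × 4! = 362880 × 24 = 8709120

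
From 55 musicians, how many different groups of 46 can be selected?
C(55,46) = 55!/(46!×9!) = 6358402050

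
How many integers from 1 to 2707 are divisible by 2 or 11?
⌊2707/2⌋ + ⌊2707/11⌋ - ⌊2707/22⌋ = 1353 + 246 - 123 = 1476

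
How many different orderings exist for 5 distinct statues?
5! = 120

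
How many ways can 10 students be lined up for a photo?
10! = 3628800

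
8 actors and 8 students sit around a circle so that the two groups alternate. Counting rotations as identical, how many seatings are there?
Fix one of the actors: (8-1)! ways for the remaining actors, × 8! ways for the students = 5040 × 40320 = 203212800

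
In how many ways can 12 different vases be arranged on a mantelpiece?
12! = 479001600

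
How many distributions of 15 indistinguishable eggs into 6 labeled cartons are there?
C(15+6-1, 6-1) = C(20, 5) = 15504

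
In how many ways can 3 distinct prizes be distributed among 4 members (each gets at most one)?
P(4,3) = 4!/(4-3)! = 24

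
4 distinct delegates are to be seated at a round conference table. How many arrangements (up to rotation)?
Circular: fix one position, arrange the rest. (4-1)! = 6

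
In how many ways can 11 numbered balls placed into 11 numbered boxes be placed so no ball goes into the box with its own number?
!11 = Σ_{j=0}^{11} (-1)^j·11!/j! = 39916800 - 39916800 + 19958400 - 6652800 + 1663200 - 332640 + 55440 - 7920 + 990 - 110 + 11 - 1 = 14684570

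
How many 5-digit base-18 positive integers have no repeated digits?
First digit: 17 choices (nonzero). Then descending: 17 × 17 × 16 × 15 × 14 = 971040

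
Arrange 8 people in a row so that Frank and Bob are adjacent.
Treat as block: (8-1)! × 2! = 5040 × 2 = 10080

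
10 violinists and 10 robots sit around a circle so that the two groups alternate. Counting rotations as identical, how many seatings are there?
Fix one of the violinists: (10-1)! ways for the remaining violinists, × 10! ways for the robots = 362880 × 3628800 = 1316818944000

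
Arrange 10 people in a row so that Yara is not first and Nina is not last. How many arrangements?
By inclusion-exclusion: 10! - 2×(10-1)! + (10-2)! = 3628800 - 725760 + 40320 = 2943360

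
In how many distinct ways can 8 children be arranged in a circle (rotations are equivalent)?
Circular: fix one position, arrange the rest. (8-1)! = 5040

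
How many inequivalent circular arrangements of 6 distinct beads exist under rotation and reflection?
(6-1)!/2 = 120/2 = 60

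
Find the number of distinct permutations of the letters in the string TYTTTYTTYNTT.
12! / (8! × 3! × 1!) = 1980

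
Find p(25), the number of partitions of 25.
Pentagonal recurrence p(n) = p(n-1) + p(n-2) - p(n-5) - p(n-7) + p(n-12) + p(n-15) - ... gives p(0..24) = 1, 1, 2, 3, 5, 7, 11, 15, 22, 30, 42, 56, 77, 101, 135, 176, 231, 297, 385, 490, 627, 792, 1002, 1255, 1575. p(25) = p(24) + p(23) - p(20) - p(18) + p(13) + p(10) - p(3) = 1575 + 1255 - 627 - 385 + 101 + 42 - 3 = 1958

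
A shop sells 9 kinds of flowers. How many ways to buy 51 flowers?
C(51+9-1, 9-1) = C(59, 8) = 2217471399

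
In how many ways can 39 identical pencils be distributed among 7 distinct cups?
C(39+7-1, 7-1) = C(45, 6) = 8145060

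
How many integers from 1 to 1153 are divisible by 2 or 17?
⌊1153/2⌋ + ⌊1153/17⌋ - ⌊1153/34⌋ = 576 + 67 - 33 = 610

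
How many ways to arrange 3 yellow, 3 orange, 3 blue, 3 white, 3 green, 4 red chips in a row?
19! / (3! × 3! × 3! × 3! × 3! × 4!) = 651819168000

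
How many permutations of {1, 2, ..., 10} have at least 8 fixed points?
Exactly j fixed points: C(10,j)·!(10-j); sum over j ≥ 8 (derangement numbers via !m = (m-1)·(!(m-1) + !(m-2)): !0..!2 = 1, 0, 1). Σ_{j=8}^{10} C(10,j)·!(10-j) = C(10,8)·!2 + C(10,9)·!1 + C(10,10)·!0 = 45·1 + 10·0 + 1·1 = 46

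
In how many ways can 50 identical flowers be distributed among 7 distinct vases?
C(50+7-1, 7-1) = C(56, 6) = 32468436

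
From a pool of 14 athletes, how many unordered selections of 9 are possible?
C(14,9) = 14!/(9!×5!) = 2002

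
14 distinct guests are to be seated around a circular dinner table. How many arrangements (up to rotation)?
Circular: fix one position, arrange the rest. (14-1)! = 6227020800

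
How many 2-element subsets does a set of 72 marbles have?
C(72,2) = 72!/(2!×70!) = 2556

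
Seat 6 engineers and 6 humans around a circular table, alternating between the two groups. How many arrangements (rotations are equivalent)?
Fix one of the engineers: (6-1)! ways for the remaining engineers, × 6! ways for the humans = 120 × 720 = 86400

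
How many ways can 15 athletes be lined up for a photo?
15! = 1307674368000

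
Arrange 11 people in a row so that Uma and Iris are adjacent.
Treat as block: (11-1)! × 2! = 3628800 × 2 = 7257600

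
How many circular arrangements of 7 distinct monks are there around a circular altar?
Circular: fix one position, arrange the rest. (7-1)! = 720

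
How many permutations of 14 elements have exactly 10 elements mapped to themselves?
Choose the 10 fixed points C(14,10) = 1001, derange the rest: !4 = Σ_{j=0}^{4} (-1)^j·4!/j! = 24 - 24 + 12 - 4 + 1 = 9. Product = 1001 × 9 = 9009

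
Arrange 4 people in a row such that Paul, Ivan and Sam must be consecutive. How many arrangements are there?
Treat the 3 as one block: (4-3+1)! × 3! = 2 × 6 = 12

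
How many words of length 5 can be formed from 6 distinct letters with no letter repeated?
P(6,5) = 6!/(6-5)! = 720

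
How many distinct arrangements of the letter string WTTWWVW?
7! / (1! × 4! × 2!) = 105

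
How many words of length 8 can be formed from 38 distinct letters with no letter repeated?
P(38,8) = 38!/(38-8)! = 1971788797440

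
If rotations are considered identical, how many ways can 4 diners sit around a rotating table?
Circular: fix one position, arrange the rest. (4-1)! = 6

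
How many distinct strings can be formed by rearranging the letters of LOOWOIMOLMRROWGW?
16! / (3! × 2! × 2! × 1! × 1! × 5! × 2!) = 3632428800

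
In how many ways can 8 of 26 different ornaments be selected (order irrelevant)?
C(26,8) = 26!/(8!×18!) = 1562275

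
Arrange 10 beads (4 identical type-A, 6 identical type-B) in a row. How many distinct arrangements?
10! / (4! × 6!) = 210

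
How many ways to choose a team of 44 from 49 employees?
C(49,44) = 49!/(44!×5!) = 1906884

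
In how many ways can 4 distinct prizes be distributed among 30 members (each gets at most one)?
P(30,4) = 30!/(30-4)! = 657720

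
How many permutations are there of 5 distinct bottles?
5! = 120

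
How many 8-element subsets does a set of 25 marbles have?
C(25,8) = 25!/(8!×17!) = 1081575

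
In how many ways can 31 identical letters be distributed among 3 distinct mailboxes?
C(31+3-1, 3-1) = C(33, 2) = 528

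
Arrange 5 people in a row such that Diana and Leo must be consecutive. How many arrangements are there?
Treat the 2 as one block: (5-2+1)! × 2! = 24 × 2 = 48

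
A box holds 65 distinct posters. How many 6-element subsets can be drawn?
C(65,6) = 65!/(6!×59!) = 82598880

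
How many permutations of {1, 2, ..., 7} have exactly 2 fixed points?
Choose the 2 fixed points C(7,2) = 21, derange the rest: !5 = Σ_{j=0}^{5} (-1)^j·5!/j! = 120 - 120 + 60 - 20 + 5 - 1 = 44. Product = 21 × 44 = 924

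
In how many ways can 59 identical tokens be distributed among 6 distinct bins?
C(59+6-1, 6-1) = C(64, 5) = 7624512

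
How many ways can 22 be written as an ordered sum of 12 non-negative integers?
C(22+12-1, 12-1) = C(33, 11) = 193536720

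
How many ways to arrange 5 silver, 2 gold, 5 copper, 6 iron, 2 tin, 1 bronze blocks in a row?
21! / (5! × 2! × 5! × 6! × 2! × 1!) = 1231938227520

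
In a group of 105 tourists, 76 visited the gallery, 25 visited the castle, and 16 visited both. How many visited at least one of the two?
|A∪B| = |A| + |B| - |A∩B| = 76 + 25 - 16 = 85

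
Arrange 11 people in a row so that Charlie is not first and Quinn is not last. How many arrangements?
By inclusion-exclusion: 11! - 2×(11-1)! + (11-2)! = 39916800 - 7257600 + 362880 = 33022080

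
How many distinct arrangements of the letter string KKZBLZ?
6! / (2! × 1! × 2! × 1!) = 180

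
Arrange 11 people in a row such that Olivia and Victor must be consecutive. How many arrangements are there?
Treat the 2 as one block: (11-2+1)! × 2! = 3628800 × 2 = 7257600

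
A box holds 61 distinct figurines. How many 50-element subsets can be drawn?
C(61,50) = 61!/(50!×11!) = 418094152866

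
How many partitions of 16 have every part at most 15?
Let r_j(i) = number of partitions of i into parts ≤ j, for i = 0..16. r_1(i) = 1 for all i; r_j(i) = r_{j-1}(i) + r_j(i-j). Rows j = 2..15: ≤2: 1 1 2 2 3 3 4 4 5 5 6 6 7 7 8 8 9; ≤3: 1 1 2 3 4 5 7 8 10 12 14 16 19 21 24 27 30; ≤4: 1 1 2 3 5 6 9 11 15 18 23 27 34 39 47 54 64; ≤5: 1 1 2 3 5 7 10 13 18 23 30 37 47 57 70 84 101; ≤6: 1 1 2 3 5 7 11 14 20 26 35 44 58 71 90 110 136; ≤7: 1 1 2 3 5 7 11 15 21 28 38 49 65 82 105 131 164; ≤8: 1 1 2 3 5 7 11 15 22 29 40 52 70 89 116 146 186; ≤9: 1 1 2 3 5 7 11 15 22 30 41 54 73 94 123 157 201; ≤10: 1 1 2 3 5 7 11 15 22 30 42 55 75 97 128 164 212; ≤11: 1 1 2 3 5 7 11 15 22 30 42 56 76 99 131 169 219; ≤12: 1 1 2 3 5 7 11 15 22 30 42 56 77 100 133 172 224; ≤13: 1 1 2 3 5 7 11 15 22 30 42 56 77 101 134 174 227; ≤14: 1 1 2 3 5 7 11 15 22 30 42 56 77 101 135 175 229; ≤15: 1 1 2 3 5 7 11 15 22 30 42 56 77 101 135 176 230. r_15(16) = 230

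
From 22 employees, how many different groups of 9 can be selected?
C(22,9) = 22!/(9!×13!) = 497420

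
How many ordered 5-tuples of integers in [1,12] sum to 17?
Coefficient of x^17 in (x + x² + ... + x^12)^5. By inclusion-exclusion on dice exceeding 12: Σ_j (-1)^j C(5,j)·C(17-1-12j, 4) = C(5,0)·C(16,4) - C(5,1)·C(4,4) = 1·1820 - 5·1 = 1815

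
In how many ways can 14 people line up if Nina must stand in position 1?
Fix one position: (14-1)! = 6227020800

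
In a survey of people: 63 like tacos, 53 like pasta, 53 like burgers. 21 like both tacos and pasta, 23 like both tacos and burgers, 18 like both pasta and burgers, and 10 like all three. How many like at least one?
|A∪B∪C| = 63+53+53-21-23-18+10 = 117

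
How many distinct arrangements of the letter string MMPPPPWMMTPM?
12! / (5! × 1! × 5! × 1!) = 33264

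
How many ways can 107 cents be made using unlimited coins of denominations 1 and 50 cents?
Coefficient of x^107 in 1/(1-x^1) · 1/(1-x^50). Use j coins of 50 for j = 0..⌊107/50⌋ = 2, the rest in 1s: 2 + 1 = 3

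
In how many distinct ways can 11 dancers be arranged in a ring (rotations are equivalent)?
Circular: fix one position, arrange the rest. (11-1)! = 3628800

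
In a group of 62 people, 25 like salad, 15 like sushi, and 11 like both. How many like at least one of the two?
|A∪B| = |A| + |B| - |A∩B| = 25 + 15 - 11 = 29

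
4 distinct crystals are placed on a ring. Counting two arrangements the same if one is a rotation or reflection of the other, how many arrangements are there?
(4-1)!/2 = 6/2 = 3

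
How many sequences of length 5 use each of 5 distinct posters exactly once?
5! = 120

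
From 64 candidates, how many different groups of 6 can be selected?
C(64,6) = 64!/(6!×58!) = 74974368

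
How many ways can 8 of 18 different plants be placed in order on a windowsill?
P(18,8) = 18!/(18-8)! = 1764322560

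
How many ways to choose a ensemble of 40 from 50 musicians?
C(50,40) = 50!/(40!×10!) = 10272278170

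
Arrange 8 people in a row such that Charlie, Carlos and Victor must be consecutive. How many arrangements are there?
Treat the 3 as one block: (8-3+1)! × 3! = 720 × 6 = 4320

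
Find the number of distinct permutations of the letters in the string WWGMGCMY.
8! / (1! × 2! × 1! × 2! × 2!) = 5040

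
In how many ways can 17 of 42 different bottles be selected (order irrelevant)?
C(42,17) = 42!/(17!×25!) = 254661927156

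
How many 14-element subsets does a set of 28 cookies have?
C(28,14) = 28!/(14!×14!) = 40116600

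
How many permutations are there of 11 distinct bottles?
11! = 39916800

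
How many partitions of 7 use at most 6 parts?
By conjugation, equals partitions of 7 into parts ≤ 6. Let r_j(i) = number of partitions of i into parts ≤ j, for i = 0..7. r_1(i) = 1 for all i; r_j(i) = r_{j-1}(i) + r_j(i-j). Rows j = 2..6: ≤2: 1 1 2 2 3 3 4 4; ≤3: 1 1 2 3 4 5 7 8; ≤4: 1 1 2 3 5 6 9 11; ≤5: 1 1 2 3 5 7 10 13; ≤6: 1 1 2 3 5 7 11 14. r_6(7) = 14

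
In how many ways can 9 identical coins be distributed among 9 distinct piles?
C(9+9-1, 9-1) = C(17, 8) = 24310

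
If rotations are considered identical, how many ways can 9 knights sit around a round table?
Circular: fix one position, arrange the rest. (9-1)! = 40320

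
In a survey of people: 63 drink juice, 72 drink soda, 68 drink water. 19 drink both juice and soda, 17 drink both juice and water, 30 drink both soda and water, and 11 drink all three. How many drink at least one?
|A∪B∪C| = 63+72+68-19-17-30+11 = 148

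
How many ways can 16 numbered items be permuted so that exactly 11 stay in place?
Choose the 11 fixed points C(16,11) = 4368, derange the rest: !5 = Σ_{j=0}^{5} (-1)^j·5!/j! = 120 - 120 + 60 - 20 + 5 - 1 = 44. Product = 4368 × 44 = 192192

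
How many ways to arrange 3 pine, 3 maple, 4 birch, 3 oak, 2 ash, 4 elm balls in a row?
19! / (3! × 3! × 4! × 3! × 2! × 4!) = 488864376000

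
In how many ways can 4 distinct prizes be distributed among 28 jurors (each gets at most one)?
P(28,4) = 28!/(28-4)! = 491400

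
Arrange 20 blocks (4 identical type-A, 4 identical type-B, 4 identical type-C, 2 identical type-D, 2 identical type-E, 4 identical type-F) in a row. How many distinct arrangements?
20! / (4! × 4! × 4! × 2! × 2! × 4!) = 1833241410000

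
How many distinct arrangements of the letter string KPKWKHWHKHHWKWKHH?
17! / (6! × 4! × 6! × 1!) = 28588560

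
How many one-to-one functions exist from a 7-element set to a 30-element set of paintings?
P(30,7) = 30!/(30-7)! = 10260432000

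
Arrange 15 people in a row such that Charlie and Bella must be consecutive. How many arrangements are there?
Treat the 2 as one block: (15-2+1)! × 2! = 87178291200 × 2 = 174356582400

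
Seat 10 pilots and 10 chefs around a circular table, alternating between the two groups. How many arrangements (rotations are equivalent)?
Fix one of the pilots: (10-1)! ways for the remaining pilots, × 10! ways for the chefs = 362880 × 3628800 = 1316818944000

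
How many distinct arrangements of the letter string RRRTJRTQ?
8! / (2! × 4! × 1! × 1!) = 840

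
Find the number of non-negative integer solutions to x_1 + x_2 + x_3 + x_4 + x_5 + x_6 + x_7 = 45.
C(45+7-1, 7-1) = C(51, 6) = 18009460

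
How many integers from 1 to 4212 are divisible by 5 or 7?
⌊4212/5⌋ + ⌊4212/7⌋ - ⌊4212/35⌋ = 842 + 601 - 120 = 1323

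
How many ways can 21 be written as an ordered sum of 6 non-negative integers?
C(21+6-1, 6-1) = C(26, 5) = 65780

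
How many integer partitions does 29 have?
Pentagonal recurrence p(n) = p(n-1) + p(n-2) - p(n-5) - p(n-7) + p(n-12) + p(n-15) - ... gives p(0..28) = 1, 1, 2, 3, 5, 7, 11, 15, 22, 30, 42, 56, 77, 101, 135, 176, 231, 297, 385, 490, 627, 792, 1002, 1255, 1575, 1958, 2436, 3010, 3718. p(29) = p(28) + p(27) - p(24) - p(22) + p(17) + p(14) - p(7) - p(3) = 3718 + 3010 - 1575 - 1002 + 297 + 135 - 15 - 3 = 4565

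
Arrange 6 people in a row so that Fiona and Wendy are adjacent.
Treat as block: (6-1)! × 2! = 120 × 2 = 240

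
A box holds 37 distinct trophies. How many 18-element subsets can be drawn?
C(37,18) = 37!/(18!×19!) = 17672631900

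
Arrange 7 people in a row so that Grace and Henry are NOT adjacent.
Total - adjacent = 7! - (7-1)!×2 = 5040 - 1440 = 3600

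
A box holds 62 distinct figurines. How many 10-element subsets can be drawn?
C(62,10) = 62!/(10!×52!) = 107518933731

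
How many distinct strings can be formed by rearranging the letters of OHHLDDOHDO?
10! / (3! × 1! × 3! × 3!) = 16800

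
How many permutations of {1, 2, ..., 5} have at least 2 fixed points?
Exactly j fixed points: C(5,j)·!(5-j); sum over j ≥ 2 (derangement numbers via !m = (m-1)·(!(m-1) + !(m-2)): !0..!3 = 1, 0, 1, 2). Σ_{j=2}^{5} C(5,j)·!(5-j) = C(5,2)·!3 + C(5,3)·!2 + C(5,4)·!1 + C(5,5)·!0 = 10·2 + 10·1 + 5·0 + 1·1 = 31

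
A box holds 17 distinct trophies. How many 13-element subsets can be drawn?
C(17,13) = 17!/(13!×4!) = 2380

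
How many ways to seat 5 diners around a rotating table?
Circular: fix one position, arrange the rest. (5-1)! = 24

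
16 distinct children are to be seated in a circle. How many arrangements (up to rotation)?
Circular: fix one position, arrange the rest. (16-1)! = 1307674368000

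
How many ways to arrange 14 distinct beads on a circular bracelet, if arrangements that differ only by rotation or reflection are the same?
(14-1)!/2 = 6227020800/2 = 3113510400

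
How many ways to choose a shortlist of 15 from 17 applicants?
C(17,15) = 17!/(15!×2!) = 136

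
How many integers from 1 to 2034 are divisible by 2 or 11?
⌊2034/2⌋ + ⌊2034/11⌋ - ⌊2034/22⌋ = 1017 + 184 - 92 = 1109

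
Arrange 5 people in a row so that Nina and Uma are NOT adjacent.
Total - adjacent = 5! - (5-1)!×2 = 120 - 48 = 72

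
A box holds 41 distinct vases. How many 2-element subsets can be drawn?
C(41,2) = 41!/(2!×39!) = 820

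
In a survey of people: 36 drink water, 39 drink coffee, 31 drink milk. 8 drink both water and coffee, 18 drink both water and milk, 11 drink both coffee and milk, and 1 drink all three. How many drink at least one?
|A∪B∪C| = 36+39+31-8-18-11+1 = 70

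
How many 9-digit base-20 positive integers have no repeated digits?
First digit: 19 choices (nonzero). Then descending: 19 × 19 × 18 × 17 × 16 × 15 × 14 × 13 × 12 = 57901858560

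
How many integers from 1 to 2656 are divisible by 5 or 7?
⌊2656/5⌋ + ⌊2656/7⌋ - ⌊2656/35⌋ = 531 + 379 - 75 = 835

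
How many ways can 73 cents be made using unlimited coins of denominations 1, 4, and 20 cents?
Coefficient of x^73 in 1/(1-x^1) · 1/(1-x^4) · 1/(1-x^20). Case on j = number of 20-cent coins (j = 0..3); remainder r = 73 - 20j is made from {1,4} in ⌊r/4⌋+1 ways. r = 73, 53, 33, 13 → 19 + 14 + 9 + 4 = 46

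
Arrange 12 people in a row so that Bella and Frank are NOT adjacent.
Total - adjacent = 12! - (12-1)!×2 = 479001600 - 79833600 = 399168000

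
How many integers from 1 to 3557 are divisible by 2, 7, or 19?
⌊3557/2⌋+⌊3557/7⌋+⌊3557/19⌋ - ⌊3557/14⌋-⌊3557/38⌋-⌊3557/133⌋ + ⌊3557/266⌋ = 1778+508+187 - 254-93-26 + 13 = 2113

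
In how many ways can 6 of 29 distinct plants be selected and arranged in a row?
P(29,6) = 29!/(29-6)! = 342014400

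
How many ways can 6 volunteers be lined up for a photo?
6! = 720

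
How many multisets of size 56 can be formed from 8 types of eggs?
C(56+8-1, 8-1) = C(63, 7) = 553270671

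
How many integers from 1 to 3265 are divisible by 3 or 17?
⌊3265/3⌋ + ⌊3265/17⌋ - ⌊3265/51⌋ = 1088 + 192 - 64 = 1216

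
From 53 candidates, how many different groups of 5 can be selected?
C(53,5) = 53!/(5!×48!) = 2869685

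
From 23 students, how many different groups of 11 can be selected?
C(23,11) = 23!/(11!×12!) = 1352078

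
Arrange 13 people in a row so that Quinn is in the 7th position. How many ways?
Fix one position: (13-1)! = 479001600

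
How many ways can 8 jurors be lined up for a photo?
8! = 40320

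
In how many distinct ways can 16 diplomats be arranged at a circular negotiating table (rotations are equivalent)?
Circular: fix one position, arrange the rest. (16-1)! = 1307674368000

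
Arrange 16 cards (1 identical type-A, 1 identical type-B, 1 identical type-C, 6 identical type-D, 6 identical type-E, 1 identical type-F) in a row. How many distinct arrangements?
16! / (1! × 1! × 1! × 6! × 6! × 1!) = 40360320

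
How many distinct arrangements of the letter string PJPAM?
5! / (1! × 1! × 1! × 2!) = 60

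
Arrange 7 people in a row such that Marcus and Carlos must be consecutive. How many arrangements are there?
Treat the 2 as one block: (7-2+1)! × 2! = 720 × 2 = 1440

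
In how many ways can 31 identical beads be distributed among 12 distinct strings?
C(31+12-1, 12-1) = C(42, 11) = 4280561376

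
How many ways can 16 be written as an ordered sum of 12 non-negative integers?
C(16+12-1, 12-1) = C(27, 11) = 13037895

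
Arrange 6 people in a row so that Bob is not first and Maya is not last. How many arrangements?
By inclusion-exclusion: 6! - 2×(6-1)! + (6-2)! = 720 - 240 + 24 = 504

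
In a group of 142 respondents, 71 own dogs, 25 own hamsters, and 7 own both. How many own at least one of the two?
|A∪B| = |A| + |B| - |A∩B| = 71 + 25 - 7 = 89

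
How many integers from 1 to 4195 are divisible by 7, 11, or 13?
⌊4195/7⌋+⌊4195/11⌋+⌊4195/13⌋ - ⌊4195/77⌋-⌊4195/91⌋-⌊4195/143⌋ + ⌊4195/1001⌋ = 599+381+322 - 54-46-29 + 4 = 1177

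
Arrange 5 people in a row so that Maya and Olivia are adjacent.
Treat as block: (5-1)! × 2! = 24 × 2 = 48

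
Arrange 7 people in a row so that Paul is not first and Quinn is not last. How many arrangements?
By inclusion-exclusion: 7! - 2×(7-1)! + (7-2)! = 5040 - 1440 + 120 = 3720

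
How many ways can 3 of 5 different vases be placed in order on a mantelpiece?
P(5,3) = 5!/(5-3)! = 60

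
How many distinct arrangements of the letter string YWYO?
4! / (2! × 1! × 1!) = 12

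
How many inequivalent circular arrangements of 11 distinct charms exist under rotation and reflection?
(11-1)!/2 = 3628800/2 = 1814400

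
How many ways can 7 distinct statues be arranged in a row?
7! = 5040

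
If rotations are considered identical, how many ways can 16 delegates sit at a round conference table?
Circular: fix one position, arrange the rest. (16-1)! = 1307674368000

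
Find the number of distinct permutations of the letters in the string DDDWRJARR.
9! / (1! × 1! × 1! × 3! × 3!) = 10080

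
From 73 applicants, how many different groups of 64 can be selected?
C(73,64) = 73!/(64!×9!) = 97082021465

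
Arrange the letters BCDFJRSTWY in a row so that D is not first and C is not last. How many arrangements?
By inclusion-exclusion: 10! - 2×(10-1)! + (10-2)! = 3628800 - 725760 + 40320 = 2943360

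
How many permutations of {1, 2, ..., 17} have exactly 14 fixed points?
Choose the 14 fixed points C(17,14) = 680, derange the rest: !3 = Σ_{j=0}^{3} (-1)^j·3!/j! = 6 - 6 + 3 - 1 = 2. Product = 680 × 2 = 1360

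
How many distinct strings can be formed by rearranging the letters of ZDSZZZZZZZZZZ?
13! / (11! × 1! × 1!) = 156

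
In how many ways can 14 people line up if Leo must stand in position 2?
Fix one position: (14-1)! = 6227020800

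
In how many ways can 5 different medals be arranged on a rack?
5! = 120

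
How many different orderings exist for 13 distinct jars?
13! = 6227020800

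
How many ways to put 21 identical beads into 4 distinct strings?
C(21+4-1, 4-1) = C(24, 3) = 2024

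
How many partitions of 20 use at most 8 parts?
By conjugation, equals partitions of 20 into parts ≤ 8. Let r_j(i) = number of partitions of i into parts ≤ j, for i = 0..20. r_1(i) = 1 for all i; r_j(i) = r_{j-1}(i) + r_j(i-j). Rows j = 2..8: ≤2: 1 1 2 2 3 3 4 4 5 5 6 6 7 7 8 8 9 9 10 10 11; ≤3: 1 1 2 3 4 5 7 8 10 12 14 16 19 21 24 27 30 33 37 40 44; ≤4: 1 1 2 3 5 6 9 11 15 18 23 27 34 39 47 54 64 72 84 94 108; ≤5: 1 1 2 3 5 7 10 13 18 23 30 37 47 57 70 84 101 119 141 164 192; ≤6: 1 1 2 3 5 7 11 14 20 26 35 44 58 71 90 110 136 163 199 235 282; ≤7: 1 1 2 3 5 7 11 15 21 28 38 49 65 82 105 131 164 201 248 300 364; ≤8: 1 1 2 3 5 7 11 15 22 29 40 52 70 89 116 146 186 230 288 352 434. r_8(20) = 434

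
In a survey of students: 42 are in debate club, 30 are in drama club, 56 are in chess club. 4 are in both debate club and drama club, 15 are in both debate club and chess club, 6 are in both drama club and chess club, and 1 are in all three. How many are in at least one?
|A∪B∪C| = 42+30+56-4-15-6+1 = 104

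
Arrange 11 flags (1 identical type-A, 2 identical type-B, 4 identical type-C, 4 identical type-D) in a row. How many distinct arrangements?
11! / (1! × 2! × 4! × 4!) = 34650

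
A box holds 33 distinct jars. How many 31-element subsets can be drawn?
C(33,31) = 33!/(31!×2!) = 528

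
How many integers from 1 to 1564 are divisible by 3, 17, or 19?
⌊1564/3⌋+⌊1564/17⌋+⌊1564/19⌋ - ⌊1564/51⌋-⌊1564/57⌋-⌊1564/323⌋ + ⌊1564/969⌋ = 521+92+82 - 30-27-4 + 1 = 635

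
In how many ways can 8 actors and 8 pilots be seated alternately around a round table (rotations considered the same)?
Fix one of the actors: (8-1)! ways for the remaining actors, × 8! ways for the pilots = 5040 × 40320 = 203212800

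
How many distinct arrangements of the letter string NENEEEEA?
8! / (5! × 2! × 1!) = 168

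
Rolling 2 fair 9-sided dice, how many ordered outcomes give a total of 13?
Coefficient of x^13 in (x + x² + ... + x^9)^2. By inclusion-exclusion on dice exceeding 9: Σ_j (-1)^j C(2,j)·C(13-1-9j, 1) = C(2,0)·C(12,1) - C(2,1)·C(3,1) = 1·12 - 2·3 = 6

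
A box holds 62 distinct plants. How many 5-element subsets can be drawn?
C(62,5) = 62!/(5!×57!) = 6471002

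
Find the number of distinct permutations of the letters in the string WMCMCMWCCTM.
11! / (1! × 4! × 2! × 4!) = 34650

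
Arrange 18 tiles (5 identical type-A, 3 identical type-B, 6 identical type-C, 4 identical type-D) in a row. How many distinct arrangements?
18! / (5! × 3! × 6! × 4!) = 514594080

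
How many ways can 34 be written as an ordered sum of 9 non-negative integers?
C(34+9-1, 9-1) = C(42, 8) = 118030185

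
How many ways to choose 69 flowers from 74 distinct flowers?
C(74,69) = 74!/(69!×5!) = 16108764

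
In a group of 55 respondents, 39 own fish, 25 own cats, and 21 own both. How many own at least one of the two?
|A∪B| = |A| + |B| - |A∩B| = 39 + 25 - 21 = 43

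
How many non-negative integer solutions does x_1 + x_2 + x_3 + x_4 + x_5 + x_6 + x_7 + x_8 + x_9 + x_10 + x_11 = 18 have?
C(18+11-1, 11-1) = C(28, 10) = 13123110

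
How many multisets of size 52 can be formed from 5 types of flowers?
C(52+5-1, 5-1) = C(56, 4) = 367290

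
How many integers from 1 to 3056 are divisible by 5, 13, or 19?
⌊3056/5⌋+⌊3056/13⌋+⌊3056/19⌋ - ⌊3056/65⌋-⌊3056/95⌋-⌊3056/247⌋ + ⌊3056/1235⌋ = 611+235+160 - 47-32-12 + 2 = 917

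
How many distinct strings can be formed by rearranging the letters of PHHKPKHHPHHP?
12! / (2! × 6! × 4!) = 13860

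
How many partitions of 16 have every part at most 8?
Let r_j(i) = number of partitions of i into parts ≤ j, for i = 0..16. r_1(i) = 1 for all i; r_j(i) = r_{j-1}(i) + r_j(i-j). Rows j = 2..8: ≤2: 1 1 2 2 3 3 4 4 5 5 6 6 7 7 8 8 9; ≤3: 1 1 2 3 4 5 7 8 10 12 14 16 19 21 24 27 30; ≤4: 1 1 2 3 5 6 9 11 15 18 23 27 34 39 47 54 64; ≤5: 1 1 2 3 5 7 10 13 18 23 30 37 47 57 70 84 101; ≤6: 1 1 2 3 5 7 11 14 20 26 35 44 58 71 90 110 136; ≤7: 1 1 2 3 5 7 11 15 21 28 38 49 65 82 105 131 164; ≤8: 1 1 2 3 5 7 11 15 22 29 40 52 70 89 116 146 186. r_8(16) = 186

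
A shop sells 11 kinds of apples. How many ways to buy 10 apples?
C(10+11-1, 11-1) = C(20, 10) = 184756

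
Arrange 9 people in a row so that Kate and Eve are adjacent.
Treat as block: (9-1)! × 2! = 40320 × 2 = 80640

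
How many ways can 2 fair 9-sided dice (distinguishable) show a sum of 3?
Coefficient of x^3 in (x + x² + ... + x^9)^2. By inclusion-exclusion on dice exceeding 9: Σ_j (-1)^j C(2,j)·C(3-1-9j, 1) = C(2,0)·C(2,1) = 1·2 = 2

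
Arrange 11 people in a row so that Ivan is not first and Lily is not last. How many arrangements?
By inclusion-exclusion: 11! - 2×(11-1)! + (11-2)! = 39916800 - 7257600 + 362880 = 33022080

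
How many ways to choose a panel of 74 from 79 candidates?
C(79,74) = 79!/(74!×5!) = 22537515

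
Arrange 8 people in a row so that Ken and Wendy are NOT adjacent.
Total - adjacent = 8! - (8-1)!×2 = 40320 - 10080 = 30240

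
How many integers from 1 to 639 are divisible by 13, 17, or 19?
⌊639/13⌋+⌊639/17⌋+⌊639/19⌋ - ⌊639/221⌋-⌊639/247⌋-⌊639/323⌋ + ⌊639/4199⌋ = 49+37+33 - 2-2-1 + 0 = 114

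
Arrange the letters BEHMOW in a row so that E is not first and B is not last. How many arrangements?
By inclusion-exclusion: 6! - 2×(6-1)! + (6-2)! = 720 - 240 + 24 = 504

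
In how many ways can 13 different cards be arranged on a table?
13! = 6227020800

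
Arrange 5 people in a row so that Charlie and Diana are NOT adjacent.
Total - adjacent = 5! - (5-1)!×2 = 120 - 48 = 72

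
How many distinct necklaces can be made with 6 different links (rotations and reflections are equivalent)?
(6-1)!/2 = 120/2 = 60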